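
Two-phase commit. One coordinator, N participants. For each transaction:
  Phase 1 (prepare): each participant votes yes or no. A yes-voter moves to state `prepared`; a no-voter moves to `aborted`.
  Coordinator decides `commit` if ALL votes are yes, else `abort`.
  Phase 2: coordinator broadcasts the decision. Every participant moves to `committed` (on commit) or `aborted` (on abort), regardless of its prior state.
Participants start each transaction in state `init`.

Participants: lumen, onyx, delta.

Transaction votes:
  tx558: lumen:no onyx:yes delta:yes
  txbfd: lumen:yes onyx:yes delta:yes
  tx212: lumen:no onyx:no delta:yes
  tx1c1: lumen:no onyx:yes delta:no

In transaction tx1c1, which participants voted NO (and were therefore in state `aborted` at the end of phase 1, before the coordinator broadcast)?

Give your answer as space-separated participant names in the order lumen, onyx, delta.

Answer: lumen delta

Derivation:
Txn tx1c1 phase 1: lumen no -> aborted; onyx yes -> prepared; delta no -> aborted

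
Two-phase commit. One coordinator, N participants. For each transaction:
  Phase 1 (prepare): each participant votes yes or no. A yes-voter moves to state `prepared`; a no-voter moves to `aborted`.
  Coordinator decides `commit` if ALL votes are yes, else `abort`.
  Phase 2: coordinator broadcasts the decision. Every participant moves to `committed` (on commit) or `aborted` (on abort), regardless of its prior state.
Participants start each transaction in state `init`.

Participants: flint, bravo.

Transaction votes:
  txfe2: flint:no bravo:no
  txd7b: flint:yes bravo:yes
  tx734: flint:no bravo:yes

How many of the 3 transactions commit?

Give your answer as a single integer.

Answer: 1

Derivation:
txfe2: no from flint, bravo -> abort (commits=0)
txd7b: all yes -> commit (commits=1)
tx734: no from flint -> abort (commits=1)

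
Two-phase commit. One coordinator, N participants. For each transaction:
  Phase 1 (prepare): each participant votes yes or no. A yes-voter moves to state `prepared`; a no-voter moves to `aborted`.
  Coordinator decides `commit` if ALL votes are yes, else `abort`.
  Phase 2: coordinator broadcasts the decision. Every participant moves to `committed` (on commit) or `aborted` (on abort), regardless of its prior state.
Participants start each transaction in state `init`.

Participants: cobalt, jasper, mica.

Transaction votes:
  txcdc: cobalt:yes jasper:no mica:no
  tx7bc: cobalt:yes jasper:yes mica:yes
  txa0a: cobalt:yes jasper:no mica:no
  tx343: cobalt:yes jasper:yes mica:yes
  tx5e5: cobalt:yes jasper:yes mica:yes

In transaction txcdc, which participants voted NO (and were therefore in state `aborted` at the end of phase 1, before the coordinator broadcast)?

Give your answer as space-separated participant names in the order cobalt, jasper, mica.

Answer: jasper mica

Derivation:
Txn txcdc phase 1: cobalt yes -> prepared; jasper no -> aborted; mica no -> aborted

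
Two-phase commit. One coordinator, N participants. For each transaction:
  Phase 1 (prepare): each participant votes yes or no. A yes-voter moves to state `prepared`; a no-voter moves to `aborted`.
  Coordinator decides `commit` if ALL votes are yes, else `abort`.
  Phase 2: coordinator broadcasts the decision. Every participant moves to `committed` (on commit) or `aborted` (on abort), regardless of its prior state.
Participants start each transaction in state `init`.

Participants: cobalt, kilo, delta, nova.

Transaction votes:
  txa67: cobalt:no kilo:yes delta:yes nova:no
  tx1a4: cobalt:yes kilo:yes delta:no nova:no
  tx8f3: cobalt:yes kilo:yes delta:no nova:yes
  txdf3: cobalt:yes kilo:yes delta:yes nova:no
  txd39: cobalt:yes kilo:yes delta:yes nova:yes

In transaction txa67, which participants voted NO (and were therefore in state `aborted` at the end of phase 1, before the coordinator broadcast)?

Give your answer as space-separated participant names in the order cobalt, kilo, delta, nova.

Answer: cobalt nova

Derivation:
Txn txa67 phase 1: cobalt no -> aborted; kilo yes -> prepared; delta yes -> prepared; nova no -> aborted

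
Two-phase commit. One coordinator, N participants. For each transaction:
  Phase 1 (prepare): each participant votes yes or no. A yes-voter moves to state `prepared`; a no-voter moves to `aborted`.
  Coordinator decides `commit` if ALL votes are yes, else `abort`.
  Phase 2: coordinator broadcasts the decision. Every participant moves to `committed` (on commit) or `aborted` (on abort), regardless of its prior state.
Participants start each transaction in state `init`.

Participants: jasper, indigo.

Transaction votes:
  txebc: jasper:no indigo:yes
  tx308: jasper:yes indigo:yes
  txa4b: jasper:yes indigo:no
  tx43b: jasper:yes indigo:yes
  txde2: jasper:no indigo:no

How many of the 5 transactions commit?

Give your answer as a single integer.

Answer: 2

Derivation:
txebc: no from jasper -> abort (commits=0)
tx308: all yes -> commit (commits=1)
txa4b: no from indigo -> abort (commits=1)
tx43b: all yes -> commit (commits=2)
txde2: no from jasper, indigo -> abort (commits=2)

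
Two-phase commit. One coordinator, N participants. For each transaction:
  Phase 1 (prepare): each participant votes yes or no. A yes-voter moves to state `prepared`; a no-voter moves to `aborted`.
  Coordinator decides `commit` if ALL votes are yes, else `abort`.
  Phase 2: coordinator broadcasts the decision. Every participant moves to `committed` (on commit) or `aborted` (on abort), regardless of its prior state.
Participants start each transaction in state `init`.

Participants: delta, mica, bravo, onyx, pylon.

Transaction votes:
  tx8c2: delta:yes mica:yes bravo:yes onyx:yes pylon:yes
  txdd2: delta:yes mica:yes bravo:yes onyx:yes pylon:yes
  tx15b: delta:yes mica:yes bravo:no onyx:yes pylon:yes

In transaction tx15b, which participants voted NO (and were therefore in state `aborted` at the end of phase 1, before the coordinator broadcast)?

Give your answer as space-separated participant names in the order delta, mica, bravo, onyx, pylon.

Txn tx15b phase 1: delta yes -> prepared; mica yes -> prepared; bravo no -> aborted; onyx yes -> prepared; pylon yes -> prepared

Answer: bravo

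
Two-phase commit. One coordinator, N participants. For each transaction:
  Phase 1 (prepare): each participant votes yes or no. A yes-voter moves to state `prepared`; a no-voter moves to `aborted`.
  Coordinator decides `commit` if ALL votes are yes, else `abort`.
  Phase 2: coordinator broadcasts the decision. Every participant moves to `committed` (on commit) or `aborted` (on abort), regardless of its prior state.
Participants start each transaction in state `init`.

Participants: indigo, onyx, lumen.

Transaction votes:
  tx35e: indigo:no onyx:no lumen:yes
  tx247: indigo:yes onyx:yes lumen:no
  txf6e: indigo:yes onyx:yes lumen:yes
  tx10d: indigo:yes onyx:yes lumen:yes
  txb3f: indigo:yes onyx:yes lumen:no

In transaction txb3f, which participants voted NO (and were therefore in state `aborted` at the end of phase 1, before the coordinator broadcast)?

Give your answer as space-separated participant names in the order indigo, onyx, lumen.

Txn txb3f phase 1: indigo yes -> prepared; onyx yes -> prepared; lumen no -> aborted

Answer: lumen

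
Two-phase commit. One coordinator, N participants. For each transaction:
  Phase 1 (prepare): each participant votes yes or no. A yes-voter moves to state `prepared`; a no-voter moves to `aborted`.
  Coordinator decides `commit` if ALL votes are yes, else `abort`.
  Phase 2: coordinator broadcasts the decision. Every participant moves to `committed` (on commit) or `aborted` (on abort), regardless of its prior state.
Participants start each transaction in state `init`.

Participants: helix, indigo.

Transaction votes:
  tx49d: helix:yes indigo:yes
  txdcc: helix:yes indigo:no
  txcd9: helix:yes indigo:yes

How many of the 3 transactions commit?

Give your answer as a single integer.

Answer: 2

Derivation:
tx49d: all yes -> commit (commits=1)
txdcc: no from indigo -> abort (commits=1)
txcd9: all yes -> commit (commits=2)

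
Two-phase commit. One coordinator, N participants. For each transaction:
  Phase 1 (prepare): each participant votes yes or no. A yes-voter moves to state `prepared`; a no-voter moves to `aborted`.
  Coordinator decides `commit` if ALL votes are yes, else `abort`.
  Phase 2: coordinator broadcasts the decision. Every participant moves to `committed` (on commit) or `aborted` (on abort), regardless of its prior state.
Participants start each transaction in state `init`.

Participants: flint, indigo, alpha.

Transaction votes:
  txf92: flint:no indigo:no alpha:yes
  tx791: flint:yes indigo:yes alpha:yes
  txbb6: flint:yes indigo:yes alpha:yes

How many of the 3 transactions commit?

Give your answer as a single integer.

Answer: 2

Derivation:
txf92: no from flint, indigo -> abort (commits=0)
tx791: all yes -> commit (commits=1)
txbb6: all yes -> commit (commits=2)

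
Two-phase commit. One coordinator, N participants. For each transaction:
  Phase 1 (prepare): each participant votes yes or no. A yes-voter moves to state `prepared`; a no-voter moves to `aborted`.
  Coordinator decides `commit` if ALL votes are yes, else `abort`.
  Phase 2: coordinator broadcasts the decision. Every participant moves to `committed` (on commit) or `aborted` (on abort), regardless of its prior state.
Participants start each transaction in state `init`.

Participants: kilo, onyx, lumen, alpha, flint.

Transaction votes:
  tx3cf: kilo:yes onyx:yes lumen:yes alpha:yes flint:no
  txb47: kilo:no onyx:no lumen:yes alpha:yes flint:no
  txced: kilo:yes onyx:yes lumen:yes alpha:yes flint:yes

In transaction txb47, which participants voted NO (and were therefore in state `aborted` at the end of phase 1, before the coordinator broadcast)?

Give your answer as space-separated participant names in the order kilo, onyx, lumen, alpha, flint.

Answer: kilo onyx flint

Derivation:
Txn txb47 phase 1: kilo no -> aborted; onyx no -> aborted; lumen yes -> prepared; alpha yes -> prepared; flint no -> aborted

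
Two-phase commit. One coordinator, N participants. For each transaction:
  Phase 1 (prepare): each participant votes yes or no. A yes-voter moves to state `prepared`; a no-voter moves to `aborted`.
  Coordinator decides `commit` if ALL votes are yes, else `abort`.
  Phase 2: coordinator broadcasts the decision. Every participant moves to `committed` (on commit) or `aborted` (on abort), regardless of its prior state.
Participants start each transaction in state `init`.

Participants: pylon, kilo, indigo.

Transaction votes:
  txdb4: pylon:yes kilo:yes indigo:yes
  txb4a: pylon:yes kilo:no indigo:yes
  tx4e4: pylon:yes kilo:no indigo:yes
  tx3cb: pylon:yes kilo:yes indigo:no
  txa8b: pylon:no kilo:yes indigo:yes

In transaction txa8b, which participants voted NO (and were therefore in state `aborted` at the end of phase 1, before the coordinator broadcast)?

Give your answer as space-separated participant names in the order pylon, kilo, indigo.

Txn txa8b phase 1: pylon no -> aborted; kilo yes -> prepared; indigo yes -> prepared

Answer: pylon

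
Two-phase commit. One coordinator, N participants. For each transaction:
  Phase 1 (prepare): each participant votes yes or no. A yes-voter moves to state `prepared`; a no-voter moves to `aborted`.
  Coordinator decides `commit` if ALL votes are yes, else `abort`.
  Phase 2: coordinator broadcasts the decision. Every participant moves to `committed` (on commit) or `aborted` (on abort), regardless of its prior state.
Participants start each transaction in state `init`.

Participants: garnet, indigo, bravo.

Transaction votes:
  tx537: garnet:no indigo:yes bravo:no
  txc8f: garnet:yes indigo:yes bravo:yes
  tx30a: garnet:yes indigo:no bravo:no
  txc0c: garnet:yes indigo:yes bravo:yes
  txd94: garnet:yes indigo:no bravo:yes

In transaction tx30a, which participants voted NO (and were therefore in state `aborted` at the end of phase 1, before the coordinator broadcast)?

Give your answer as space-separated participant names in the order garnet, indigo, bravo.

Txn tx30a phase 1: garnet yes -> prepared; indigo no -> aborted; bravo no -> aborted

Answer: indigo bravo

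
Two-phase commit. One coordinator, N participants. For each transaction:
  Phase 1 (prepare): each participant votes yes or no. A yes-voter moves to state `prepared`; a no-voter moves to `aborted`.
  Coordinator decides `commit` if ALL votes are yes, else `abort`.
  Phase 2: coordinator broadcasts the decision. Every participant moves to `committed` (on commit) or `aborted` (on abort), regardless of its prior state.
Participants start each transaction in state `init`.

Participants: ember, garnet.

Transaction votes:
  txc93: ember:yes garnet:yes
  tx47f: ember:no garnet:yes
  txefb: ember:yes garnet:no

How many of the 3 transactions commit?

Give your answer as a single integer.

Answer: 1

Derivation:
txc93: all yes -> commit (commits=1)
tx47f: no from ember -> abort (commits=1)
txefb: no from garnet -> abort (commits=1)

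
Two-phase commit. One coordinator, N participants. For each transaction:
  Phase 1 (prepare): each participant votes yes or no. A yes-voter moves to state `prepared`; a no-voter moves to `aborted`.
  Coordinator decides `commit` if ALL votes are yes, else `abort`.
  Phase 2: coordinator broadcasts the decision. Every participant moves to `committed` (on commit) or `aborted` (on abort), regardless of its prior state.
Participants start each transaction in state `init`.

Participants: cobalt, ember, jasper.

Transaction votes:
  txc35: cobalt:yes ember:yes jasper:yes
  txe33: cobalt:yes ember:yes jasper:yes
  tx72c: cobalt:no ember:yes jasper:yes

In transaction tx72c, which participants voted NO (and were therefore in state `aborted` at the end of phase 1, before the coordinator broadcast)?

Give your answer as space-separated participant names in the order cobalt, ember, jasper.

Txn tx72c phase 1: cobalt no -> aborted; ember yes -> prepared; jasper yes -> prepared

Answer: cobalt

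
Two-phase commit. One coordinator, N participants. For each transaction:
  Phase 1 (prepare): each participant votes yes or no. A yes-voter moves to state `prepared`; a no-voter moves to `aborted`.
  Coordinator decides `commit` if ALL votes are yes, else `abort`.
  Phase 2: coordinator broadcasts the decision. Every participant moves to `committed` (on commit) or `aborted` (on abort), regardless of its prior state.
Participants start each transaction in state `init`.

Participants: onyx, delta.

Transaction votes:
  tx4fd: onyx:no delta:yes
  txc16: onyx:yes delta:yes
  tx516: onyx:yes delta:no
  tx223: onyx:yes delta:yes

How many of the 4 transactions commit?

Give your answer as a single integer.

Answer: 2

Derivation:
tx4fd: no from onyx -> abort (commits=0)
txc16: all yes -> commit (commits=1)
tx516: no from delta -> abort (commits=1)
tx223: all yes -> commit (commits=2)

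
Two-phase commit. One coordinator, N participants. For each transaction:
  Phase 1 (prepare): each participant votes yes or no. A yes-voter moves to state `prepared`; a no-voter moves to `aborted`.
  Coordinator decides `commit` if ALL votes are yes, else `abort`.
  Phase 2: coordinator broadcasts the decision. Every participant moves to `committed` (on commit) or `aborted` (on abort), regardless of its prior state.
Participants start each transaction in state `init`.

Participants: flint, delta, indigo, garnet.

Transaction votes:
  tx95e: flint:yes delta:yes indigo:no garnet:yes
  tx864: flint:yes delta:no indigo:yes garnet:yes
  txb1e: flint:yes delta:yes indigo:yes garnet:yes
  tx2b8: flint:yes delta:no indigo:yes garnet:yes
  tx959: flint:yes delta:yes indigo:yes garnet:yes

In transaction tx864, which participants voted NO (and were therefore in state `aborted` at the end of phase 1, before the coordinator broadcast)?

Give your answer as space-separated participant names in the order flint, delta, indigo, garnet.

Answer: delta

Derivation:
Txn tx864 phase 1: flint yes -> prepared; delta no -> aborted; indigo yes -> prepared; garnet yes -> prepared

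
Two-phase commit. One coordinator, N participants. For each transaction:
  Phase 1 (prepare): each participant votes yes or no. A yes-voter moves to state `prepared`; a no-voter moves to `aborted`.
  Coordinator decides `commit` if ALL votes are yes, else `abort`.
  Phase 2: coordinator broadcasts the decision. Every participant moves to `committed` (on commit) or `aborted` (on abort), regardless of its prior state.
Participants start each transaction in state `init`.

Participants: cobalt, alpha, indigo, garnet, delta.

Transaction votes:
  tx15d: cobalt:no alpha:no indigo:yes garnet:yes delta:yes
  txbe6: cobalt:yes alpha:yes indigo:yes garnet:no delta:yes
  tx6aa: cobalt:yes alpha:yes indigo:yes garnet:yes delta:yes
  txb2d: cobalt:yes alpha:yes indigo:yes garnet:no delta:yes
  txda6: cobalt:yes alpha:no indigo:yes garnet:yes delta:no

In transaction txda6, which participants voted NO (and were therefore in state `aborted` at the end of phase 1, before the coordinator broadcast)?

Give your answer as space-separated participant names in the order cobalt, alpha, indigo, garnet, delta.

Txn txda6 phase 1: cobalt yes -> prepared; alpha no -> aborted; indigo yes -> prepared; garnet yes -> prepared; delta no -> aborted

Answer: alpha delta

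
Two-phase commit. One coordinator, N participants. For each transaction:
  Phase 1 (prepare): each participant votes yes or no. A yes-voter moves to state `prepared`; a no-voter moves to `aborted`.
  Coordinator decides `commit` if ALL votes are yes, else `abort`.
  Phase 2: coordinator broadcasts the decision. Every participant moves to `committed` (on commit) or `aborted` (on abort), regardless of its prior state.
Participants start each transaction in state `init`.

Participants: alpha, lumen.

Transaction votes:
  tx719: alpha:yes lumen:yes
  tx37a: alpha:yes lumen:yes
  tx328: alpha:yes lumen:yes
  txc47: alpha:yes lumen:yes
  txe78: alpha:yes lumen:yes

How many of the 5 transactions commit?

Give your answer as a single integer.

Answer: 5

Derivation:
tx719: all yes -> commit (commits=1)
tx37a: all yes -> commit (commits=2)
tx328: all yes -> commit (commits=3)
txc47: all yes -> commit (commits=4)
txe78: all yes -> commit (commits=5)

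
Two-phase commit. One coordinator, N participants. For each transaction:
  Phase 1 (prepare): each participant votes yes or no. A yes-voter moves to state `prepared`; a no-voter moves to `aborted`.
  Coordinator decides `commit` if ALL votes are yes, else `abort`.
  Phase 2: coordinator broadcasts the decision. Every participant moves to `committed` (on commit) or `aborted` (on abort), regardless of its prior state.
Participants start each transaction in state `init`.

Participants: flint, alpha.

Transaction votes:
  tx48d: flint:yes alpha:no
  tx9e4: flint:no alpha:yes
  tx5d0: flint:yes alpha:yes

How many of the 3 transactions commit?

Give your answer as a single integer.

tx48d: no from alpha -> abort (commits=0)
tx9e4: no from flint -> abort (commits=0)
tx5d0: all yes -> commit (commits=1)

Answer: 1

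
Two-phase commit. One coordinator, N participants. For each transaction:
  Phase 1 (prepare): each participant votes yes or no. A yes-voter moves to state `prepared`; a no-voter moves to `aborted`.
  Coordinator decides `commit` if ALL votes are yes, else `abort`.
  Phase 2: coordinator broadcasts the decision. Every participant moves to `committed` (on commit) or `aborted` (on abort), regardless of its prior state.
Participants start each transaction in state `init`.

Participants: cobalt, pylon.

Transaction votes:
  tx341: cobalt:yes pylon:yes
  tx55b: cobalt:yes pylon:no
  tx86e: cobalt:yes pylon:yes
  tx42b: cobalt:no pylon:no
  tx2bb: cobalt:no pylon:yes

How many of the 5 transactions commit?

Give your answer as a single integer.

tx341: all yes -> commit (commits=1)
tx55b: no from pylon -> abort (commits=1)
tx86e: all yes -> commit (commits=2)
tx42b: no from cobalt, pylon -> abort (commits=2)
tx2bb: no from cobalt -> abort (commits=2)

Answer: 2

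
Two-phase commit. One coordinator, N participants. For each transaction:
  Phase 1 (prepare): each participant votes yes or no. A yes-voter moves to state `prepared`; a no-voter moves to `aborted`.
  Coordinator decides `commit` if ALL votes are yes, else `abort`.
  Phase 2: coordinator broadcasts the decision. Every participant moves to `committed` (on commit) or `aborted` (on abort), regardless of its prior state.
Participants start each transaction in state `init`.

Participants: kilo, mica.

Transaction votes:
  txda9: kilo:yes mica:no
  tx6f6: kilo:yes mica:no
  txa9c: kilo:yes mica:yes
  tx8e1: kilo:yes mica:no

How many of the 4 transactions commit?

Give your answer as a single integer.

Answer: 1

Derivation:
txda9: no from mica -> abort (commits=0)
tx6f6: no from mica -> abort (commits=0)
txa9c: all yes -> commit (commits=1)
tx8e1: no from mica -> abort (commits=1)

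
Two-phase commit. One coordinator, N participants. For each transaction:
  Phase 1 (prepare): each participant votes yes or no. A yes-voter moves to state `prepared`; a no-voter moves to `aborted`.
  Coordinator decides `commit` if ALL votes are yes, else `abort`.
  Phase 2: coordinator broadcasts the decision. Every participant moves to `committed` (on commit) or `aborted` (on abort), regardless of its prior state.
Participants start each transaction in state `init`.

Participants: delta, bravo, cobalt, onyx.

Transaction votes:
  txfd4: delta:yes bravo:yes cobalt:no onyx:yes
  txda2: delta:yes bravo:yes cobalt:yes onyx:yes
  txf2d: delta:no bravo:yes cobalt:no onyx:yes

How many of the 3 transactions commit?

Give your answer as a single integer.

Answer: 1

Derivation:
txfd4: no from cobalt -> abort (commits=0)
txda2: all yes -> commit (commits=1)
txf2d: no from delta, cobalt -> abort (commits=1)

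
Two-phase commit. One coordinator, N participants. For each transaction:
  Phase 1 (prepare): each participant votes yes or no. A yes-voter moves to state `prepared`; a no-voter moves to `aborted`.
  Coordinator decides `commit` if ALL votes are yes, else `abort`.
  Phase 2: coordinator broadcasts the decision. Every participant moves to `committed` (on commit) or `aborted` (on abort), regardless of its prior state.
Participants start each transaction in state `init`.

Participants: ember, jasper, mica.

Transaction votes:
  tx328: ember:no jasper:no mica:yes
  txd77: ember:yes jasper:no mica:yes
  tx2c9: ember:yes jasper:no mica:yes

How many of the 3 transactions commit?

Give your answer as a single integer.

Answer: 0

Derivation:
tx328: no from ember, jasper -> abort (commits=0)
txd77: no from jasper -> abort (commits=0)
tx2c9: no from jasper -> abort (commits=0)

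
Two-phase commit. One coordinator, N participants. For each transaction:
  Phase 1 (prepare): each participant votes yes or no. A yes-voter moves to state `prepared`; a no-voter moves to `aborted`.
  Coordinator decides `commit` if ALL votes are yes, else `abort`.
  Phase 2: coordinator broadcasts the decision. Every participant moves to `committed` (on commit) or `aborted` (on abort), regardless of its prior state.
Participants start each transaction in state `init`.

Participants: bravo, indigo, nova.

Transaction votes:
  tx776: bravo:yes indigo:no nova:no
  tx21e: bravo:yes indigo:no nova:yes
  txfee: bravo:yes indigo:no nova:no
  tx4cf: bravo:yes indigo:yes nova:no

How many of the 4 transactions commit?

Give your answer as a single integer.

tx776: no from indigo, nova -> abort (commits=0)
tx21e: no from indigo -> abort (commits=0)
txfee: no from indigo, nova -> abort (commits=0)
tx4cf: no from nova -> abort (commits=0)

Answer: 0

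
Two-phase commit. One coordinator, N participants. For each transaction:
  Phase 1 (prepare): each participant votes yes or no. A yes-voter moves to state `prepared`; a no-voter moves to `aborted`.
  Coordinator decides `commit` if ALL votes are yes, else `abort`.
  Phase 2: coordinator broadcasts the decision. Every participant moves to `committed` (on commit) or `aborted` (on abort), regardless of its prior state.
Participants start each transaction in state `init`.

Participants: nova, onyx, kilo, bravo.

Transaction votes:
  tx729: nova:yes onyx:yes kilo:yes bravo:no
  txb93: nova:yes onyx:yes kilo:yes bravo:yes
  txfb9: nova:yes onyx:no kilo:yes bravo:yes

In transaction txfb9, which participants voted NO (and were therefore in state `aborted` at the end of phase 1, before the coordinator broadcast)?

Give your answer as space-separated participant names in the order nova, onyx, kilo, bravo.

Answer: onyx

Derivation:
Txn txfb9 phase 1: nova yes -> prepared; onyx no -> aborted; kilo yes -> prepared; bravo yes -> prepared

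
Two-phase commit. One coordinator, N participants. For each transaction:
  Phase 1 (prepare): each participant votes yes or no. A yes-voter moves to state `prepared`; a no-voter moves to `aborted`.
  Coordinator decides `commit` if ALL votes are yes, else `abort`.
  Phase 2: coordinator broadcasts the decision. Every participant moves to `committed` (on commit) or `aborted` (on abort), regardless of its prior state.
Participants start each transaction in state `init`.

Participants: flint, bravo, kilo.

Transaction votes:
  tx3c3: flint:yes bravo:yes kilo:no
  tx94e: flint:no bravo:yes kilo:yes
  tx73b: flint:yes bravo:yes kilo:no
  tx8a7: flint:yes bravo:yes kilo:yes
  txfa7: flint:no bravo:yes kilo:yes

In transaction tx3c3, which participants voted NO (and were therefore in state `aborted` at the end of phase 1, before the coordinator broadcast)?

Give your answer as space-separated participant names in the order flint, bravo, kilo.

Answer: kilo

Derivation:
Txn tx3c3 phase 1: flint yes -> prepared; bravo yes -> prepared; kilo no -> aborted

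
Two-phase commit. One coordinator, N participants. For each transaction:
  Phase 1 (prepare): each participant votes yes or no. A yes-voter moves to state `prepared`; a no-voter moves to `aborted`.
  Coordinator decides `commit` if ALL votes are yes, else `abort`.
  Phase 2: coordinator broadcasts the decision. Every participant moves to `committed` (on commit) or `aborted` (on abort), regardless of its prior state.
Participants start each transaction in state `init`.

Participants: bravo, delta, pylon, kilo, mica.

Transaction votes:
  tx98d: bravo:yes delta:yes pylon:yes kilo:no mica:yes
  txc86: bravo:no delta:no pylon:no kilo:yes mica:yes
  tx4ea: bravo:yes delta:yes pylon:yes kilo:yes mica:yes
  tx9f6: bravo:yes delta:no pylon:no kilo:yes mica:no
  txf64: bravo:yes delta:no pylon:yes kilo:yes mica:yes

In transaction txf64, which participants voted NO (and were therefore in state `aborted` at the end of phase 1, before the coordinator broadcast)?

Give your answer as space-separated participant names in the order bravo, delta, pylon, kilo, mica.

Answer: delta

Derivation:
Txn txf64 phase 1: bravo yes -> prepared; delta no -> aborted; pylon yes -> prepared; kilo yes -> prepared; mica yes -> prepared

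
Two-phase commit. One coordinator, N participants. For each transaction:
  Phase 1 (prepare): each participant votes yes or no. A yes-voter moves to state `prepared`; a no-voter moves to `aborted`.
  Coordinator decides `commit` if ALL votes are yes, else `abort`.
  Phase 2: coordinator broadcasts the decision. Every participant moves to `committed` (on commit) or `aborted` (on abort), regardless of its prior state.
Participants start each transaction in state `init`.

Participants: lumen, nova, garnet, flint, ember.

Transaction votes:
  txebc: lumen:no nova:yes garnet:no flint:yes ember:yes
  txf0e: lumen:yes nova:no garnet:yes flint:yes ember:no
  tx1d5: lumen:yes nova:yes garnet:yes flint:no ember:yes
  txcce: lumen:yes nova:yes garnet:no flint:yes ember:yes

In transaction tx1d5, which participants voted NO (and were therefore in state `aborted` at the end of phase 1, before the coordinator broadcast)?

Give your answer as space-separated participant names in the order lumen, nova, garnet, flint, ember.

Txn tx1d5 phase 1: lumen yes -> prepared; nova yes -> prepared; garnet yes -> prepared; flint no -> aborted; ember yes -> prepared

Answer: flint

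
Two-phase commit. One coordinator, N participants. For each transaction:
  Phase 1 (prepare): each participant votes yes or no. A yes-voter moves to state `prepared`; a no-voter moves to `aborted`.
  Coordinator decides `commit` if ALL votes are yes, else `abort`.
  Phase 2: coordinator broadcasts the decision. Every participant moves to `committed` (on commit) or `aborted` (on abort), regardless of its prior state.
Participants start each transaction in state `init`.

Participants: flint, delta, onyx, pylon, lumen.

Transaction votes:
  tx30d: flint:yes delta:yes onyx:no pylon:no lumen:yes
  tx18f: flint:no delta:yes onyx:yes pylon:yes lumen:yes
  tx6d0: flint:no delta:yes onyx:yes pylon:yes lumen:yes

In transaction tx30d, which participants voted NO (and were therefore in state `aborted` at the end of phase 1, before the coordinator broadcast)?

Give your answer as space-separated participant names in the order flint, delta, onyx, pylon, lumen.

Txn tx30d phase 1: flint yes -> prepared; delta yes -> prepared; onyx no -> aborted; pylon no -> aborted; lumen yes -> prepared

Answer: onyx pylon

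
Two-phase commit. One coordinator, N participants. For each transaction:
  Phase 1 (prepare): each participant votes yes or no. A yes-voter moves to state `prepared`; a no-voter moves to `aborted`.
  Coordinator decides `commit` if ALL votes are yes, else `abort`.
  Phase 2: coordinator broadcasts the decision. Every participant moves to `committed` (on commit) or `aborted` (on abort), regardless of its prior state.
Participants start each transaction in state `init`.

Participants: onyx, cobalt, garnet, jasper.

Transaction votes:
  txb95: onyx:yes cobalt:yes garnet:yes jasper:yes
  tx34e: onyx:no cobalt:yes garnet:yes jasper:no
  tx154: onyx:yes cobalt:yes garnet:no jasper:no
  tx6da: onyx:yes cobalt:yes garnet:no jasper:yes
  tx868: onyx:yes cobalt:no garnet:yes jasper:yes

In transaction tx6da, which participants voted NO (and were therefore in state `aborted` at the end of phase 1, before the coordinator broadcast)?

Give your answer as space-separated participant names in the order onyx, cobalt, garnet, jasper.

Txn tx6da phase 1: onyx yes -> prepared; cobalt yes -> prepared; garnet no -> aborted; jasper yes -> prepared

Answer: garnet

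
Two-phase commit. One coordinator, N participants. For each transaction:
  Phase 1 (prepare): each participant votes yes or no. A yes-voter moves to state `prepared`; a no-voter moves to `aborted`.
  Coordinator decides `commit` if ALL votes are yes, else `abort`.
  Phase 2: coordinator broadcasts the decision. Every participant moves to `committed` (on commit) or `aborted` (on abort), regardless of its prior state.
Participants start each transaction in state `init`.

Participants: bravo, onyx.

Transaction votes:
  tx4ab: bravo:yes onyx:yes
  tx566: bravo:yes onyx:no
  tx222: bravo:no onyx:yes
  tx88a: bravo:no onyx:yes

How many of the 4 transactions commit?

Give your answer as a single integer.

Answer: 1

Derivation:
tx4ab: all yes -> commit (commits=1)
tx566: no from onyx -> abort (commits=1)
tx222: no from bravo -> abort (commits=1)
tx88a: no from bravo -> abort (commits=1)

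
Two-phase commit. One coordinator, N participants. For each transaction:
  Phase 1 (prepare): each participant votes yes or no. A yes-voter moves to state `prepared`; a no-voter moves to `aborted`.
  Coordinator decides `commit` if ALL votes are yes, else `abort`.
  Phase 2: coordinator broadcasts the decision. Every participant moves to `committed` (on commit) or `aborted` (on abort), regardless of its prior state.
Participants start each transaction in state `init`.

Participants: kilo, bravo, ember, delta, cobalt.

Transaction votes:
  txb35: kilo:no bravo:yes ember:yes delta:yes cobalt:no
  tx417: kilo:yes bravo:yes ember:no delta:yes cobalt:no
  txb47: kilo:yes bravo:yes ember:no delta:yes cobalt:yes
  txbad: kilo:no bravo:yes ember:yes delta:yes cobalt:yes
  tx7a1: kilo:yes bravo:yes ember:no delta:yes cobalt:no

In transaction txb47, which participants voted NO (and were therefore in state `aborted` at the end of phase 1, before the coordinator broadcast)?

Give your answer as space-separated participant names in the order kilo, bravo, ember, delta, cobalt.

Txn txb47 phase 1: kilo yes -> prepared; bravo yes -> prepared; ember no -> aborted; delta yes -> prepared; cobalt yes -> prepared

Answer: ember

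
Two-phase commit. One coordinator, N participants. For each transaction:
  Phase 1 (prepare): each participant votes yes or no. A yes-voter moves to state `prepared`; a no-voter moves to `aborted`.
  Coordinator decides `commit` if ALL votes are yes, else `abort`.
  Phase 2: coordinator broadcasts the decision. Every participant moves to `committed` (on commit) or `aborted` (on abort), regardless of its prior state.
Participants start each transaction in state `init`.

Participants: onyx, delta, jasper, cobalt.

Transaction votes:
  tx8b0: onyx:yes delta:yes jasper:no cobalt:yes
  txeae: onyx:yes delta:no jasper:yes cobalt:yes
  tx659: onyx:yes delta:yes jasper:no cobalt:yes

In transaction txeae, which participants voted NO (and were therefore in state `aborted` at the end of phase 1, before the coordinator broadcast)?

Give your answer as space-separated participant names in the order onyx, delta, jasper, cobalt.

Txn txeae phase 1: onyx yes -> prepared; delta no -> aborted; jasper yes -> prepared; cobalt yes -> prepared

Answer: delta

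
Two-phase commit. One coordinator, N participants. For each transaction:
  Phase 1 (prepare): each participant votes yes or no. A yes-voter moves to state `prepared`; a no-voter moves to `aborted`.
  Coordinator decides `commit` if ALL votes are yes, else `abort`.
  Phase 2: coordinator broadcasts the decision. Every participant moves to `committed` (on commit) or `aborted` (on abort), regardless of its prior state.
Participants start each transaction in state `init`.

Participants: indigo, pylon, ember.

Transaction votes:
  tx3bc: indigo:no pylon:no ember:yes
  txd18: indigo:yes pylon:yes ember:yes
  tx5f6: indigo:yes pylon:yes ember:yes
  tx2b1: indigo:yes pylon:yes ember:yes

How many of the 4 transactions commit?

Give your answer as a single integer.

Answer: 3

Derivation:
tx3bc: no from indigo, pylon -> abort (commits=0)
txd18: all yes -> commit (commits=1)
tx5f6: all yes -> commit (commits=2)
tx2b1: all yes -> commit (commits=3)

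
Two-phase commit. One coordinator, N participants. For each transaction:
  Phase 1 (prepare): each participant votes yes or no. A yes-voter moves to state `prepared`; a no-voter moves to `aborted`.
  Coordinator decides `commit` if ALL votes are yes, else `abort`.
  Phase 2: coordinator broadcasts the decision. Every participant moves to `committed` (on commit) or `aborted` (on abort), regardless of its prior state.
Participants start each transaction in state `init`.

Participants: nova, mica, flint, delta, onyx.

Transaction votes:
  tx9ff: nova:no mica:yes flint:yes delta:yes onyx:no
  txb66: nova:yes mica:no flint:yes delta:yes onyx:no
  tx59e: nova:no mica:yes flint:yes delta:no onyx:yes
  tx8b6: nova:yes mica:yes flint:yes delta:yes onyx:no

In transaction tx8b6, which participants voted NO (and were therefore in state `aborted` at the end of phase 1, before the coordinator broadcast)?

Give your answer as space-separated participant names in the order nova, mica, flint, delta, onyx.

Answer: onyx

Derivation:
Txn tx8b6 phase 1: nova yes -> prepared; mica yes -> prepared; flint yes -> prepared; delta yes -> prepared; onyx no -> aborted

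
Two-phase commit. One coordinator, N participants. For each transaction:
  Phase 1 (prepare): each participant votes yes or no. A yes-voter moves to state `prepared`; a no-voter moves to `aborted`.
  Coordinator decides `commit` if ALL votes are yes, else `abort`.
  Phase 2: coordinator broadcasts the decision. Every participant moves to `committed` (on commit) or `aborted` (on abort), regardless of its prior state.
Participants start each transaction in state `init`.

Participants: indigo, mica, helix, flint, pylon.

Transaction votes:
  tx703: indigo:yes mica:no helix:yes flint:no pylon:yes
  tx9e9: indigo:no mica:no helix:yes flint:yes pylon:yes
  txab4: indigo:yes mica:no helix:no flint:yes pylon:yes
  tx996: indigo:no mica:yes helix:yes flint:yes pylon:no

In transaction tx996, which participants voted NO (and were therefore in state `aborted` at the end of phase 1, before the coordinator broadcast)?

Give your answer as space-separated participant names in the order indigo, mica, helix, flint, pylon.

Answer: indigo pylon

Derivation:
Txn tx996 phase 1: indigo no -> aborted; mica yes -> prepared; helix yes -> prepared; flint yes -> prepared; pylon no -> aborted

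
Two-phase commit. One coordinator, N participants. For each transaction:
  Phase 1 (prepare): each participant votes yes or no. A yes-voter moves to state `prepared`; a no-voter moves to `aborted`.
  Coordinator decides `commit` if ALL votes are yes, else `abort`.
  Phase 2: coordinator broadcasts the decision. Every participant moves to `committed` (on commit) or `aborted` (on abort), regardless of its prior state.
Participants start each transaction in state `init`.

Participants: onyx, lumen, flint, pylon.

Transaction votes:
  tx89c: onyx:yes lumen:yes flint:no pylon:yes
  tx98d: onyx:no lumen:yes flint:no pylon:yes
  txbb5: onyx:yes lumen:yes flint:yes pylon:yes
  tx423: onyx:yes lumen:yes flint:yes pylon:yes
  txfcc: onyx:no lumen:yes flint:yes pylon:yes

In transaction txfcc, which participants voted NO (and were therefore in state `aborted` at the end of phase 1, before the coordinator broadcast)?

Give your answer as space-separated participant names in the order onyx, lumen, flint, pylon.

Answer: onyx

Derivation:
Txn txfcc phase 1: onyx no -> aborted; lumen yes -> prepared; flint yes -> prepared; pylon yes -> prepared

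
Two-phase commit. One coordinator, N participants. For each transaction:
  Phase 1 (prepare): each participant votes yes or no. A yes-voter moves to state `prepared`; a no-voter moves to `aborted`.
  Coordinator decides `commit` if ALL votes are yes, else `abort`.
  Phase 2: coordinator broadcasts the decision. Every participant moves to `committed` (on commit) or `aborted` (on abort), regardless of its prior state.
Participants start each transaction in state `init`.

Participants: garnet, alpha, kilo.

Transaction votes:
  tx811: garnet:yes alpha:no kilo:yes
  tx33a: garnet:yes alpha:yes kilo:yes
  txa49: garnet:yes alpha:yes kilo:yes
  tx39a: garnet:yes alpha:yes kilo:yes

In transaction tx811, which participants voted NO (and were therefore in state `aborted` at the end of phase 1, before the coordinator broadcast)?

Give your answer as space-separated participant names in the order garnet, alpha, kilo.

Txn tx811 phase 1: garnet yes -> prepared; alpha no -> aborted; kilo yes -> prepared

Answer: alpha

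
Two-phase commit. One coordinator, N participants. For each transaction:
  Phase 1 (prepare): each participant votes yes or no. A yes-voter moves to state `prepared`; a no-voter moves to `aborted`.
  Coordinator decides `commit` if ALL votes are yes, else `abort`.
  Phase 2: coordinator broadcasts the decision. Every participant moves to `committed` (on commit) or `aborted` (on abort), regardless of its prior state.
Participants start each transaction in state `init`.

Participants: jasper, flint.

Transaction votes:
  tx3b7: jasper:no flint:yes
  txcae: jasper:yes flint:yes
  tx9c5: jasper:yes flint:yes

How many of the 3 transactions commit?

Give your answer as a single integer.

tx3b7: no from jasper -> abort (commits=0)
txcae: all yes -> commit (commits=1)
tx9c5: all yes -> commit (commits=2)

Answer: 2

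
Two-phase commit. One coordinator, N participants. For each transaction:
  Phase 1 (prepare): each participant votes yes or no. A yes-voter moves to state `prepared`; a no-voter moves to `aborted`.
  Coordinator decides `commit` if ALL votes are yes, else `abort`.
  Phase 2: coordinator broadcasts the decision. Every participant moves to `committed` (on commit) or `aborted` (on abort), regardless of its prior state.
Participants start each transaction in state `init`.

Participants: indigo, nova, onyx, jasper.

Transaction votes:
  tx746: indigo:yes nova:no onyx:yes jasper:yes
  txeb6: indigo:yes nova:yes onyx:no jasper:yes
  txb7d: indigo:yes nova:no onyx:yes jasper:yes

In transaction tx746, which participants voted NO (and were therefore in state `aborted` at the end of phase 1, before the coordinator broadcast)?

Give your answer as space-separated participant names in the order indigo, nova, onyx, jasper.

Txn tx746 phase 1: indigo yes -> prepared; nova no -> aborted; onyx yes -> prepared; jasper yes -> prepared

Answer: nova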